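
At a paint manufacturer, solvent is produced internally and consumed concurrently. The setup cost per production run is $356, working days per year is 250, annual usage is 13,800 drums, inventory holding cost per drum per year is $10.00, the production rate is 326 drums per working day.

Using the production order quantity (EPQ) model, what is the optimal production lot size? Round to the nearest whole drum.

Daily demand d = 13,800/250 = 55.200; p = 326; 1 − d/p = 0.83067
EPQ = √(2DS / (H(1 − d/p)))
    = √(2 × 13,800 × 356 / (10 × 0.83067)) ≈ 1,087.59

1,088 drums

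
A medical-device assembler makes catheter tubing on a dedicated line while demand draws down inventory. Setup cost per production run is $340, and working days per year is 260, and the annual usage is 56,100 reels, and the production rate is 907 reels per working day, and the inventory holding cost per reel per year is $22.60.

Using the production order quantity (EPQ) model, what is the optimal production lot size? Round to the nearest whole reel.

Daily demand d = 56,100/260 = 215.769; p = 907; 1 − d/p = 0.76211
EPQ = √(2DS / (H(1 − d/p)))
    = √(2 × 56,100 × 340 / (22.6 × 0.76211)) ≈ 1,488.24

1,488 reels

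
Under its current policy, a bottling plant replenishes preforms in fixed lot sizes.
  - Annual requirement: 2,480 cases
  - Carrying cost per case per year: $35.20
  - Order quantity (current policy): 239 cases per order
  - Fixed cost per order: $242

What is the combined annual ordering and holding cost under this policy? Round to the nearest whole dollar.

Ordering: D/Q × S = 2,480/239 × $242 = $2,511.13
Holding:  Q/2 × H = 239/2 × $35.2 = $4,206.40
Total = $2,511.13 + $4,206.40 = $6,717.53

$6,718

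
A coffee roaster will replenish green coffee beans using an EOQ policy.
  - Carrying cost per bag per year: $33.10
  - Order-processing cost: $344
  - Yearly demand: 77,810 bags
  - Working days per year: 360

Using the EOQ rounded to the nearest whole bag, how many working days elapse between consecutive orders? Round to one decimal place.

5.9 days

Q* = √(2·D·S / H) = √(2·77,810·344 / 33.1) = √1,617,319.6 ≈ 1,271.74 → Q = 1,272 bags
T = Q/D × 360 days = 1,272/77,810 × 360 = 5.885 days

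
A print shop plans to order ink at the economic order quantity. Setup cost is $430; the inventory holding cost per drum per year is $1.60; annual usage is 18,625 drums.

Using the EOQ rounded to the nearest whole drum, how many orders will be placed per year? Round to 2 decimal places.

Optimal lot size Q* = (2 × 18,625 × $430 / $1.6)^½ ≈ 3,164.01 → Q = 3,164
Orders per year = D/Q = 18,625 / 3,164 = 5.887

5.89 orders per year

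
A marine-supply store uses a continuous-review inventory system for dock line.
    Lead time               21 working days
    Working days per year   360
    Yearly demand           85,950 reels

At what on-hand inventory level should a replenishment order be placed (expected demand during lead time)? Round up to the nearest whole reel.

5,014 reels

Daily demand d = 85,950 / 360 = 238.750 reels/day
Demand during lead time = 238.750 × 21 = 5,013.75
Reorder point = 5,013.75 → round up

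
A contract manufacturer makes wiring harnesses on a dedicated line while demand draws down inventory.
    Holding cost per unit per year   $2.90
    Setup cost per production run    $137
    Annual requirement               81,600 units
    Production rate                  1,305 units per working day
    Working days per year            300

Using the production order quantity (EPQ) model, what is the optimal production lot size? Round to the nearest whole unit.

3,121 units

d = 81,600/300 = 272.0000 units/day;  effective holding cost H(1 − d/p) = 2.9·(1 − 272.0000/1305) = 2.29556
Q* = √(2DS / H_eff) = √(2·81,600·137 / 2.29556) ≈ 3,120.88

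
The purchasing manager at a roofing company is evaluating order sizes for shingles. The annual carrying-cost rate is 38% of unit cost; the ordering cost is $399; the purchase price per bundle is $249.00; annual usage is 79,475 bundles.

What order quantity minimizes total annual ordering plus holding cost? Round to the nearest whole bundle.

Holding cost per bundle per year: H = 38% × $249 = $94.6200
EOQ = √(2DS/H) = √(2 × 79,475 × 399 / 94.62)
    = √(670,271.08) ≈ 818.70

819 bundles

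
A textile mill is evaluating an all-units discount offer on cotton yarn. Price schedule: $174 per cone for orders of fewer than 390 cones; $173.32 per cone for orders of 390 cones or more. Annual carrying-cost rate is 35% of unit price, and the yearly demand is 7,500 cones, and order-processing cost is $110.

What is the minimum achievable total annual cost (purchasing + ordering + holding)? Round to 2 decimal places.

$1,313,844.47

H₁ = 35%×$174 = $60.9000;  H₂ = 35%×$173.32 = $60.6620
EOQ₁ = √(2×7,500×110/60.9000) = 164.60  (< 390, feasible at tier 1)
EOQ₂ = √(2×7,500×110/60.6620) = 164.92  (< 390 → use Q = 390 at tier-2 price)
TC(tier 1 (EOQ₁), Q≈164.6) = $1,315,024.22
TC(tier 2, Q≈390.0) = $1,313,844.47
Minimum at tier 2: $1,313,844.47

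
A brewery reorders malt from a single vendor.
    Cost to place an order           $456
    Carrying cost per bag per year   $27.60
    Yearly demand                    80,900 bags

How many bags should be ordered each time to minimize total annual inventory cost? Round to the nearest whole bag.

1,635 bags

Q* = √(2·D·S / H) = √(2·80,900·456 / 27.6) = √2,673,217.4 ≈ 1,635.00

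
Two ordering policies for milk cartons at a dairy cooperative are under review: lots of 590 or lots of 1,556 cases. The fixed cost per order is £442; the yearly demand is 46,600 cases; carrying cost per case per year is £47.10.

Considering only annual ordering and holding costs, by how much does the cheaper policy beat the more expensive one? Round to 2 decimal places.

Annual cost at Q: ordering D·S/Q plus holding Q·H/2.
TC(590) = (46,600/590)×442 + (590/2)×47.1 = £48,805.01
TC(1,556) = (46,600/1,556)×442 + (1,556/2)×47.1 = £49,881.08
Lots of 590 are cheaper by £1,076.07.

£1,076.07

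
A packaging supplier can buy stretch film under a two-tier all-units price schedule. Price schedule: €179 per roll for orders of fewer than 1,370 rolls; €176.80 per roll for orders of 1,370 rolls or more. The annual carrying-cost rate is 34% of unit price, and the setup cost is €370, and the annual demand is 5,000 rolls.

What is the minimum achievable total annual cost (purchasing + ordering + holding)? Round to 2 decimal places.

€910,006.07

H₁ = 34%×€179 = €60.8600;  H₂ = 34%×€176.80 = €60.1120
EOQ₁ = √(2×5,000×370/60.8600) = 246.57  (< 1,370, feasible at tier 1)
EOQ₂ = √(2×5,000×370/60.1120) = 248.10  (< 1,370 → use Q = 1,370 at tier-2 price)
TC(tier 1 (EOQ₁), Q≈246.6) = €910,006.07
TC(tier 2, Q≈1,370.0) = €926,527.08
Minimum at tier 1 (EOQ₁): €910,006.07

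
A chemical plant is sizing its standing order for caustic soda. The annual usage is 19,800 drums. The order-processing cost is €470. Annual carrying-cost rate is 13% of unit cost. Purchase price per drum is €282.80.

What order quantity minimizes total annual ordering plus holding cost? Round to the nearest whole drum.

712 drums

Holding cost per drum per year: H = 13% × €282.8 = €36.7640
2DS/H = 2·19,800·470/36.764 = 506,256.12
EOQ = √506,256.12 ≈ 711.52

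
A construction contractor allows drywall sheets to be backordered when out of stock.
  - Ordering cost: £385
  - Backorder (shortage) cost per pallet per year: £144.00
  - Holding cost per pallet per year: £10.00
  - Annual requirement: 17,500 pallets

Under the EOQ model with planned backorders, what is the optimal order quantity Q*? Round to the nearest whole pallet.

Basic EOQ = √(2·17,500·385/10) = 1,160.819
Backorder adjustment √((H+b)/b) = √((10+144)/144) = 1.0341
Q* = 1,160.819 × 1.0341 ≈ 1,200.45

1,200 pallets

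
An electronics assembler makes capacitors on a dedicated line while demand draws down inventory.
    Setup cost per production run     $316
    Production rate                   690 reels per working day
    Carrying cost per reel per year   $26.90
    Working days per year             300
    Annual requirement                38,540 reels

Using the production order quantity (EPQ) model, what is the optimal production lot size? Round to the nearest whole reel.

Daily demand d = 38,540/300 = 128.467; p = 690; 1 − d/p = 0.81382
EPQ = √(2DS / (H(1 − d/p)))
    = √(2 × 38,540 × 316 / (26.9 × 0.81382)) ≈ 1,054.81

1,055 reels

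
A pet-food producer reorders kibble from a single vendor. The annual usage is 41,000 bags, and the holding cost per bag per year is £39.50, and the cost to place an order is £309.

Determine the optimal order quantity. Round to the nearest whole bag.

EOQ = √(2DS/H) = √(2 × 41,000 × 309 / 39.5)
    = √(641,468.35) ≈ 800.92

801 bags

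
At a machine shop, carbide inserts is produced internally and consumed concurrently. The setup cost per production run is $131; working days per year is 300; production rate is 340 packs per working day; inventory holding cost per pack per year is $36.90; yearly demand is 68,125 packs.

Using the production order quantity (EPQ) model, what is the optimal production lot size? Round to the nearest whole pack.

d = 68,125/300 = 227.0833 packs/day;  effective holding cost H(1 − d/p) = 36.9·(1 − 227.0833/340) = 12.25478
Q* = √(2DS / H_eff) = √(2·68,125·131 / 12.25478) ≈ 1,206.84

1,207 packs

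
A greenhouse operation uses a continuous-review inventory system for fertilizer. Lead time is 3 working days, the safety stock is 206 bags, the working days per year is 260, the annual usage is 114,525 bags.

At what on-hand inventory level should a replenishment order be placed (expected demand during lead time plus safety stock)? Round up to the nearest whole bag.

1,528 bags

Daily demand d = 114,525 / 260 = 440.481 bags/day
Demand during lead time = 440.481 × 3 = 1,321.44
Reorder point = 1,321.44 + 206 = 1,527.44 → round up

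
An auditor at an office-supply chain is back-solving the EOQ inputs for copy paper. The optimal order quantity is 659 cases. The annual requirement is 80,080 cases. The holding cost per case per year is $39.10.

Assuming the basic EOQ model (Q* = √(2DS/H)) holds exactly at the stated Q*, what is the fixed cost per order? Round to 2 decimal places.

$106.02

From Q* = √(2DS/H) ⇒ Q*² = 2DS/H.
S = Q²H / (2D) = 659² × 39.1 / (2 × 80,080) = 106.0214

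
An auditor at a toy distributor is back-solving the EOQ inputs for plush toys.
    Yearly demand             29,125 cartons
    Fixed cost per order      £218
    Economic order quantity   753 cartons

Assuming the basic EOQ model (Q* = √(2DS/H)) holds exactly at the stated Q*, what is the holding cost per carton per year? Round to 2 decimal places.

Since Q* = (2DS/H)^½, squaring gives Q*²·H = 2DS.
H = 2DS / Q² = 2 × 29,125 × 218 / 753² = 22.3956

£22.40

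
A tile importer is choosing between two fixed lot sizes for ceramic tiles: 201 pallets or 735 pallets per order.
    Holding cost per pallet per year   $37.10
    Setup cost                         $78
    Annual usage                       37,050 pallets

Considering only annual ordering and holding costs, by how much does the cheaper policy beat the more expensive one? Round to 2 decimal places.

$540.08

For each Q, cost = (D/Q)·S + (Q/2)·H.
TC(201) = (37,050/201)×78 + (201/2)×37.1 = $18,106.16
TC(735) = (37,050/735)×78 + (735/2)×37.1 = $17,566.09
Cheaper: Q = 735.  Difference = $540.08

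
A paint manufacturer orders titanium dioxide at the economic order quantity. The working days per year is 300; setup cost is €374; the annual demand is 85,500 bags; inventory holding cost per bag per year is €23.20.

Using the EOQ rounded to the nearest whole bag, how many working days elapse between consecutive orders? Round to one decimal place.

5.8 days

Optimal lot size Q* = (2 × 85,500 × €374 / €23.2)^½ ≈ 1,660.31 → Q = 1,660 bags
Cycle time = (working days × Q)/D = (300 × 1,660) / 85,500 = 5.825 days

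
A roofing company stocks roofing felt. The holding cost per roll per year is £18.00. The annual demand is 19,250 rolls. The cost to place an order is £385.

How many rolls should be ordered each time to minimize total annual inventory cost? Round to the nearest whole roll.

EOQ = √(2DS/H) = √(2 × 19,250 × 385 / 18)
    = √(823,472.22) ≈ 907.45

907 rolls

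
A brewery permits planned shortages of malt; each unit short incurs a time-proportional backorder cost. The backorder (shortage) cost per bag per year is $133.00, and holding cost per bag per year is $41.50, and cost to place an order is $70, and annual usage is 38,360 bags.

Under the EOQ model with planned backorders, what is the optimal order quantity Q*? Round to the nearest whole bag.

Basic EOQ = √(2·38,360·70/41.5) = 359.732
Backorder adjustment √((H+b)/b) = √((41.5+133)/133) = 1.1454
Q* = 359.732 × 1.1454 ≈ 412.05

412 bags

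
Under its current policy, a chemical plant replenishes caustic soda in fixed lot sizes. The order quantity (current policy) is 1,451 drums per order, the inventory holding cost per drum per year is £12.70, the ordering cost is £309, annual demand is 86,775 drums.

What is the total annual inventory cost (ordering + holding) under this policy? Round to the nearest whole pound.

£27,693

Ordering: D/Q × S = 86,775/1,451 × £309 = £18,479.31
Holding:  Q/2 × H = 1,451/2 × £12.7 = £9,213.85
Total = £18,479.31 + £9,213.85 = £27,693.16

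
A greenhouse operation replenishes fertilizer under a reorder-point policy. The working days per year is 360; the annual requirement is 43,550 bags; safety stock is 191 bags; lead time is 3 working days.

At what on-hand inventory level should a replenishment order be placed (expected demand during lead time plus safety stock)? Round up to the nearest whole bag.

554 bags

Daily demand d = 43,550 / 360 = 120.972 bags/day
Demand during lead time = 120.972 × 3 = 362.92
Reorder point = 362.92 + 191 = 553.92 → round up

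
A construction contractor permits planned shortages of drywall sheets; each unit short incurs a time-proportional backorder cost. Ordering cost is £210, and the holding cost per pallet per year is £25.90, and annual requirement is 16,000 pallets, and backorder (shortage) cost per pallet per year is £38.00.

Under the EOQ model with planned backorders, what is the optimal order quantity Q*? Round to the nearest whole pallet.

661 pallets

Q* = √(2DS/H) · √((H + b)/b)
   = √(2 × 16,000 × 210 / 25.9) · √((25.9 + 38) / 38)
   = 509.372 × 1.2968 ≈ 660.53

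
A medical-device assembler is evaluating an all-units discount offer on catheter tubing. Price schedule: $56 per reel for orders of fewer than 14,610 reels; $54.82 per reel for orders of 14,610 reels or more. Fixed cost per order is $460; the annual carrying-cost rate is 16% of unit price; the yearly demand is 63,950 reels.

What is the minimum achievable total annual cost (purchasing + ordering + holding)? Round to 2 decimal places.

H₁ = 16%×$56 = $8.9600;  H₂ = 16%×$54.82 = $8.7712
EOQ₁ = √(2×63,950×460/8.9600) = 2,562.48  (< 14,610, feasible at tier 1)
EOQ₂ = √(2×63,950×460/8.7712) = 2,589.91  (< 14,610 → use Q = 14,610 at tier-2 price)
TC(tier 1 (EOQ₁), Q≈2,562.5) = $3,604,159.80
TC(tier 2, Q≈14,610.0) = $3,571,826.10
Minimum at tier 2: $3,571,826.10

$3,571,826.10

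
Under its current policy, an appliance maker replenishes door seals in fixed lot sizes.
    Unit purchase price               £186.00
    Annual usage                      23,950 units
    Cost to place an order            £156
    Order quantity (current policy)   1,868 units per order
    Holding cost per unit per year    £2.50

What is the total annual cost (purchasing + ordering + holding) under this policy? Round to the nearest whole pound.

Annual ordering cost = (D/Q)·S = (23,950/1,868) × 156 = £2,000.11
Annual holding cost  = (Q/2)·H = (1,868/2) × 2.5 = £2,335.00
Purchase cost = D·C = 23,950 × 186 = £4,454,700.00
Total = £2,000.11 + £2,335.00 + £4,454,700.00 = £4,459,035.11

£4,459,035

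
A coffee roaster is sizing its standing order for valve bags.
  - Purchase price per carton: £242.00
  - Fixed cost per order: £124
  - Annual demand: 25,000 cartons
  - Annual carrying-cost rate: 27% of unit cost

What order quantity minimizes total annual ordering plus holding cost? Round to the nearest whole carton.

Carrying cost H = £242 × 27% = £65.3400/carton/yr
Q* = √(2·D·S / H) = √(2·25,000·124 / 65.34) = √94,888.3 ≈ 308.04

308 cartons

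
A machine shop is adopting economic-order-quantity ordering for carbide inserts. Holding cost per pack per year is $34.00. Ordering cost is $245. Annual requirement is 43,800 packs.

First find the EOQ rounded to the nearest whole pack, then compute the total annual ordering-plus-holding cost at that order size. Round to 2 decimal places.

$27,013.11

EOQ = √(2DS/H) = √(2 × 43,800 × 245 / 34)
    = √(631,235.29) ≈ 794.50 → Q = 795 packs
Ordering: D/Q × S = 43,800/795 × $245 = $13,498.11
Holding:  Q/2 × H = 795/2 × $34 = $13,515.00
Total = $13,498.11 + $13,515.00 = $27,013.11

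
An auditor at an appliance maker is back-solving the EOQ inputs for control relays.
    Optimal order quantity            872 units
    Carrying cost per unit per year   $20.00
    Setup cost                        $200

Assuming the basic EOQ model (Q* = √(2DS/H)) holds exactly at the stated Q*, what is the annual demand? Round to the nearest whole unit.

From Q* = √(2DS/H) ⇒ Q*² = 2DS/H.
D = Q²H / (2S) = 872² × 20 / (2 × 200) = 38,019.20

38,019 units per year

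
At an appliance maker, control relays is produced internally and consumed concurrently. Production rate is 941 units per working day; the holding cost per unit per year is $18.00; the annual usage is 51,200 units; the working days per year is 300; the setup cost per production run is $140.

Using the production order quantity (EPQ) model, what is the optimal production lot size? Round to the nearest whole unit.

Daily demand d = 51,200/300 = 170.667; p = 941; 1 − d/p = 0.81863
EPQ = √(2DS / (H(1 − d/p)))
    = √(2 × 51,200 × 140 / (18 × 0.81863)) ≈ 986.35

986 units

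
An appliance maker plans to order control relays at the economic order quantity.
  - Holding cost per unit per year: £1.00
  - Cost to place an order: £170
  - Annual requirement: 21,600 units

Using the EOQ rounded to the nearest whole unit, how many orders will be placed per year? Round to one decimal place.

8.0 orders per year

Q* = √(2·D·S / H) = √(2·21,600·170 / 1) = √7,344,000.0 ≈ 2,709.98 → Q = 2,710
N = D/Q = 21,600/2,710 ≈ 7.970 orders/yr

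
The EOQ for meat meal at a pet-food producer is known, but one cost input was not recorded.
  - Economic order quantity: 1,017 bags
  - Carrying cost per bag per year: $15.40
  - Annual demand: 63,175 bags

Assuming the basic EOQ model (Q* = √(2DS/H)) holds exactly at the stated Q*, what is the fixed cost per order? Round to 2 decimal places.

$126.06

Since Q* = (2DS/H)^½, squaring gives Q*²·H = 2DS.
S = Q²H / (2D) = 1,017² × 15.4 / (2 × 63,175) = 126.0629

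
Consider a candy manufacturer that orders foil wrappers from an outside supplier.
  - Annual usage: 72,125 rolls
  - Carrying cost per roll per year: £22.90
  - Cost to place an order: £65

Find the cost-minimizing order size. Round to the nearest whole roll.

2DS/H = 2·72,125·65/22.9 = 409,443.23
EOQ = √409,443.23 ≈ 639.88

640 rolls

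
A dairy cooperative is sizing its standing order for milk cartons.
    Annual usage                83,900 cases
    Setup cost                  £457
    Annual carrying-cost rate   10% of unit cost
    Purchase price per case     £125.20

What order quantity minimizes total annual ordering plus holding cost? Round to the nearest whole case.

2,475 cases

Carrying cost H = £125.2 × 10% = £12.5200/case/yr
Optimal lot size Q* = (2 × 83,900 × £457 / £12.52)^½ ≈ 2,474.87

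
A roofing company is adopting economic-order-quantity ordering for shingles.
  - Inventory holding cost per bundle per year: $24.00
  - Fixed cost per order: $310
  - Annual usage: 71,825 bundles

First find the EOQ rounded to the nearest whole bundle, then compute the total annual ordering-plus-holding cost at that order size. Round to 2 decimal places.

Q* = √(2·D·S / H) = √(2·71,825·310 / 24) = √1,855,479.2 ≈ 1,362.16 → Q = 1,362 bundles
Annual ordering cost = (D/Q)·S = (71,825/1,362) × 310 = $16,347.83
Annual holding cost  = (Q/2)·H = (1,362/2) × 24 = $16,344.00
Total = $16,347.83 + $16,344.00 = $32,691.83

$32,691.83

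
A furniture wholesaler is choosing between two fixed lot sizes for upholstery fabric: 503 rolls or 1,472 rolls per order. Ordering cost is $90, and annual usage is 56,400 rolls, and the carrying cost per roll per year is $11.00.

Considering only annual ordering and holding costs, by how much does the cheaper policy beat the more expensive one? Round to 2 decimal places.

$1,313.58

For each Q, cost = (D/Q)·S + (Q/2)·H.
TC(503) = (56,400/503)×90 + (503/2)×11 = $12,857.95
TC(1,472) = (56,400/1,472)×90 + (1,472/2)×11 = $11,544.37
Lots of 1,472 are cheaper by $1,313.58.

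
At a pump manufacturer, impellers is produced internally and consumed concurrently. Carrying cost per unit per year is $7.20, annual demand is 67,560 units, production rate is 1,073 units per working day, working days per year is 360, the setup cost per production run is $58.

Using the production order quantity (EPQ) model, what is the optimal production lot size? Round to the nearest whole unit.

d = 67,560/360 = 187.6667 units/day;  effective holding cost H(1 − d/p) = 7.2·(1 − 187.6667/1073) = 5.94073
Q* = √(2DS / H_eff) = √(2·67,560·58 / 5.94073) ≈ 1,148.56

1,149 units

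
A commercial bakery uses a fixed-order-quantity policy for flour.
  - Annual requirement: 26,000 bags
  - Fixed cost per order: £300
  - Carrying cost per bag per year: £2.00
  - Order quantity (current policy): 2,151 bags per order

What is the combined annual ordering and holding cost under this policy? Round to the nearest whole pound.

Annual ordering cost = (D/Q)·S = (26,000/2,151) × 300 = £3,626.22
Annual holding cost  = (Q/2)·H = (2,151/2) × 2 = £2,151.00
Total = £3,626.22 + £2,151.00 = £5,777.22

£5,777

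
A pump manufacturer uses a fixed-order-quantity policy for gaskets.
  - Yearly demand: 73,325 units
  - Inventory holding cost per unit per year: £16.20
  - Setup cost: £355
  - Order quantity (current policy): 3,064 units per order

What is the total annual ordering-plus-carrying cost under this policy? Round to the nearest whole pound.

Ordering: D/Q × S = 73,325/3,064 × £355 = £8,495.55
Holding:  Q/2 × H = 3,064/2 × £16.2 = £24,818.40
Total = £8,495.55 + £24,818.40 = £33,313.95

£33,314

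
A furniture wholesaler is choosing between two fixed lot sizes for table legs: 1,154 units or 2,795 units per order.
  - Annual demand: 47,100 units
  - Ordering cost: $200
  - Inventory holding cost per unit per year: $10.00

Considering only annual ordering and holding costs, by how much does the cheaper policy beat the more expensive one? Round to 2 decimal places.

For each Q, cost = (D/Q)·S + (Q/2)·H.
TC(1,154) = (47,100/1,154)×200 + (1,154/2)×10 = $13,932.91
TC(2,795) = (47,100/2,795)×200 + (2,795/2)×10 = $17,345.30
|ΔTC| = |$13,932.91 − $17,345.30| = $3,412.39

$3,412.39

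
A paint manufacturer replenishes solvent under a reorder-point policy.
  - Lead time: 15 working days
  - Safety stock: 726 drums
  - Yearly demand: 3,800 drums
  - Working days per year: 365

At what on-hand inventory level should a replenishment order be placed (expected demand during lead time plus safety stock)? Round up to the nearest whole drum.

883 drums

Daily demand d = 3,800 / 365 = 10.411 drums/day
Demand during lead time = 10.411 × 15 = 156.16
Reorder point = 156.16 + 726 = 882.16 → round up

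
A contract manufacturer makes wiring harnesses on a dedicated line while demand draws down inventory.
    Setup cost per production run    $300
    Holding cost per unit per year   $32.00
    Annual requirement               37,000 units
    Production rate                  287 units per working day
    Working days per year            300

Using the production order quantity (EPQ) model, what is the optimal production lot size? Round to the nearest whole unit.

1,103 units

d = 37,000/300 = 123.3333 units/day;  effective holding cost H(1 − d/p) = 32·(1 − 123.3333/287) = 18.24855
Q* = √(2DS / H_eff) = √(2·37,000·300 / 18.24855) ≈ 1,102.97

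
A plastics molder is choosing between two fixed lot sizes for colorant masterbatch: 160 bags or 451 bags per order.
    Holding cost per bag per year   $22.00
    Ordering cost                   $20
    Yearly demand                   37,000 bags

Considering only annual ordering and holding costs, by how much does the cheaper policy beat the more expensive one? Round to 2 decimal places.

$216.80

Annual cost at Q: ordering D·S/Q plus holding Q·H/2.
TC(160) = (37,000/160)×20 + (160/2)×22 = $6,385.00
TC(451) = (37,000/451)×20 + (451/2)×22 = $6,601.80
Cheaper: Q = 160.  Difference = $216.80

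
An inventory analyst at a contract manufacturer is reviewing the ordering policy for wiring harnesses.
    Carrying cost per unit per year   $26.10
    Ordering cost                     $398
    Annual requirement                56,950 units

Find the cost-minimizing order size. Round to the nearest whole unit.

2DS/H = 2·56,950·398/26.1 = 1,736,865.90
EOQ = √1,736,865.90 ≈ 1,317.90

1,318 units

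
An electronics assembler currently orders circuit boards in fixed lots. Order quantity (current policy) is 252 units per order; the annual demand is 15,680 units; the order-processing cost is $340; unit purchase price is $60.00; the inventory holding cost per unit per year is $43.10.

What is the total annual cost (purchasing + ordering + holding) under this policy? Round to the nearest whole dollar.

$967,386

Annual ordering cost = (D/Q)·S = (15,680/252) × 340 = $21,155.56
Annual holding cost  = (Q/2)·H = (252/2) × 43.1 = $5,430.60
Purchase cost = D·C = 15,680 × 60 = $940,800.00
Total = $21,155.56 + $5,430.60 + $940,800.00 = $967,386.16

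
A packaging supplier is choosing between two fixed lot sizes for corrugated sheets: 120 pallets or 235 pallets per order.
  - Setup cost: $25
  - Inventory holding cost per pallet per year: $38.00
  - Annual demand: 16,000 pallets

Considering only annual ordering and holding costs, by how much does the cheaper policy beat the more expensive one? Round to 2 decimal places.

$553.79

TC(Q) = (D/Q)S + (Q/2)H
TC(120) = (16,000/120)×25 + (120/2)×38 = $5,613.33
TC(235) = (16,000/235)×25 + (235/2)×38 = $6,167.13
Cheaper: Q = 120.  Difference = $553.79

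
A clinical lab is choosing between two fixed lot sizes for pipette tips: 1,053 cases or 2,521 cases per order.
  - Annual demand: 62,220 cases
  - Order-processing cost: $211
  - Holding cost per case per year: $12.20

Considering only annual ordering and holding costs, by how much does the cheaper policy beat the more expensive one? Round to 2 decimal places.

$1,694.79

Annual cost at Q: ordering D·S/Q plus holding Q·H/2.
TC(1,053) = (62,220/1,053)×211 + (1,053/2)×12.2 = $18,890.94
TC(2,521) = (62,220/2,521)×211 + (2,521/2)×12.2 = $20,585.72
Cheaper: Q = 1,053.  Difference = $1,694.79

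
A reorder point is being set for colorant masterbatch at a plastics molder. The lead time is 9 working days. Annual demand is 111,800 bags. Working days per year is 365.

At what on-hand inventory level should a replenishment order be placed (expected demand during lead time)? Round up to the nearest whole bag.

Daily demand d = 111,800 / 365 = 306.301 bags/day
Demand during lead time = 306.301 × 9 = 2,756.71
Reorder point = 2,756.71 → round up

2,757 bags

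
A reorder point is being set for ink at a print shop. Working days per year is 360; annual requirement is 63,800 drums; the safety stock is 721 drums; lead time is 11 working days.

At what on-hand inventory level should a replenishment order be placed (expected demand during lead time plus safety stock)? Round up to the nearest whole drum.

Daily demand d = 63,800 / 360 = 177.222 drums/day
Demand during lead time = 177.222 × 11 = 1,949.44
Reorder point = 1,949.44 + 721 = 2,670.44 → round up

2,671 drums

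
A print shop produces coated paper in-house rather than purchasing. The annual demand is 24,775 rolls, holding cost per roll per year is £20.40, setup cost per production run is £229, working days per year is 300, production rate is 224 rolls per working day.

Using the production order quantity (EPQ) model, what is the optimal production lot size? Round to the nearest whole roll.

Daily demand d = 24,775/300 = 82.583; p = 224; 1 − d/p = 0.63132
EPQ = √(2DS / (H(1 − d/p)))
    = √(2 × 24,775 × 229 / (20.4 × 0.63132)) ≈ 938.64

939 rolls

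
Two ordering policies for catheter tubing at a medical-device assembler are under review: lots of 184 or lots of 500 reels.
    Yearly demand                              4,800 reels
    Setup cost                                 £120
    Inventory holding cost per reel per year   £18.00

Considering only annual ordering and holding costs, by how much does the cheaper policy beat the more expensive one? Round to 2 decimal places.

£865.57

For each Q, cost = (D/Q)·S + (Q/2)·H.
TC(184) = (4,800/184)×120 + (184/2)×18 = £4,786.43
TC(500) = (4,800/500)×120 + (500/2)×18 = £5,652.00
Cheaper: Q = 184.  Difference = £865.57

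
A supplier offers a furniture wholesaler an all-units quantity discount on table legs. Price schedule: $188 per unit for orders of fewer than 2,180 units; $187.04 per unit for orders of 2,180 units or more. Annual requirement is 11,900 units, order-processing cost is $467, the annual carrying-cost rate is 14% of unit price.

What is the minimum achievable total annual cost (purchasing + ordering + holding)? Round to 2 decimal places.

H₁ = 14%×$188 = $26.3200;  H₂ = 14%×$187.04 = $26.1856
EOQ₁ = √(2×11,900×467/26.3200) = 649.84  (< 2,180, feasible at tier 1)
EOQ₂ = √(2×11,900×467/26.1856) = 651.50  (< 2,180 → use Q = 2,180 at tier-2 price)
TC(tier 1 (EOQ₁), Q≈649.8) = $2,254,303.69
TC(tier 2, Q≈2,180.0) = $2,256,867.52
Minimum at tier 1 (EOQ₁): $2,254,303.69

$2,254,303.69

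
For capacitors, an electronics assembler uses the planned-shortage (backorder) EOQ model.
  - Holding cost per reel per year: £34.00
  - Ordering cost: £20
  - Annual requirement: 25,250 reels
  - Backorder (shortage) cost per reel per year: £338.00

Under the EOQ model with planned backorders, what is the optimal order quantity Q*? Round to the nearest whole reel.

Basic EOQ = √(2·25,250·20/34) = 172.354
Backorder adjustment √((H+b)/b) = √((34+338)/338) = 1.0491
Q* = 172.354 × 1.0491 ≈ 180.81

181 reels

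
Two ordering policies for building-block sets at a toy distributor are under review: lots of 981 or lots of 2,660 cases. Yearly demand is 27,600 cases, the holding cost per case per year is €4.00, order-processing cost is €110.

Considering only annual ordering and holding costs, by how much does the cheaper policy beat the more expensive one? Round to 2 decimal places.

€1,404.55

For each Q, cost = (D/Q)·S + (Q/2)·H.
TC(981) = (27,600/981)×110 + (981/2)×4 = €5,056.80
TC(2,660) = (27,600/2,660)×110 + (2,660/2)×4 = €6,461.35
Lots of 981 are cheaper by €1,404.55.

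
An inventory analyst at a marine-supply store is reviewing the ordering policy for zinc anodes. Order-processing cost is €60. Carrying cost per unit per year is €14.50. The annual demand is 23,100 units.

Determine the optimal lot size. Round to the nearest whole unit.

EOQ = √(2DS/H) = √(2 × 23,100 × 60 / 14.5)
    = √(191,172.41) ≈ 437.23

437 units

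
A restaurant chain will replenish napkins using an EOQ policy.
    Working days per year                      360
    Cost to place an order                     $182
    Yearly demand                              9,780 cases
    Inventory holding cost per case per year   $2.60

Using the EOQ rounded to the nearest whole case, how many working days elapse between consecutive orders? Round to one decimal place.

Q* = √(2·D·S / H) = √(2·9,780·182 / 2.6) = √1,369,200.0 ≈ 1,170.13 → Q = 1,170 cases
Days between orders = 360 / (D/Q) = 360 / 8.359 ≈ 43.067

43.1 days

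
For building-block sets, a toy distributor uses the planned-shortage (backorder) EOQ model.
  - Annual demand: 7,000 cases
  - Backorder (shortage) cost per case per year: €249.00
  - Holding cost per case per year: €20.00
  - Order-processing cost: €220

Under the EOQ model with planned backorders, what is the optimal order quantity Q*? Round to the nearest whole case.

408 cases

Basic EOQ = √(2·7,000·220/20) = 392.428
Backorder adjustment √((H+b)/b) = √((20+249)/249) = 1.0394
Q* = 392.428 × 1.0394 ≈ 407.88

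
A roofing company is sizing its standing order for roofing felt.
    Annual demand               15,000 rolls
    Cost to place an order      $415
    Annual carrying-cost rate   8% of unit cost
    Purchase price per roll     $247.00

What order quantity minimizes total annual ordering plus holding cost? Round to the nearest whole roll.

794 rolls

Carrying cost H = $247 × 8% = $19.7600/roll/yr
EOQ = √(2DS/H) = √(2 × 15,000 × 415 / 19.76)
    = √(630,060.73) ≈ 793.76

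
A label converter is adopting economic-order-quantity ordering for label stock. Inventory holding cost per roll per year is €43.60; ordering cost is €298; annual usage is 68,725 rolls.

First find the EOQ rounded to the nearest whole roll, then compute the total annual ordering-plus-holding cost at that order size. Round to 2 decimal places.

EOQ = √(2DS/H) = √(2 × 68,725 × 298 / 43.6)
    = √(939,451.83) ≈ 969.25 → Q = 969 rolls
Ordering: D/Q × S = 68,725/969 × €298 = €21,135.24
Holding:  Q/2 × H = 969/2 × €43.6 = €21,124.20
Total = €21,135.24 + €21,124.20 = €42,259.44

€42,259.44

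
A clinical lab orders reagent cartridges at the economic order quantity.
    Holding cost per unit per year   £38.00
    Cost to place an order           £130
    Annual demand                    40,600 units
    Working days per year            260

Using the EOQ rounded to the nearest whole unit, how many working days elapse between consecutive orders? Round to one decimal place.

3.4 days

2DS/H = 2·40,600·130/38 = 277,789.47
EOQ = √277,789.47 ≈ 527.06 → Q = 527 units
T = Q/D × 260 days = 527/40,600 × 260 = 3.375 days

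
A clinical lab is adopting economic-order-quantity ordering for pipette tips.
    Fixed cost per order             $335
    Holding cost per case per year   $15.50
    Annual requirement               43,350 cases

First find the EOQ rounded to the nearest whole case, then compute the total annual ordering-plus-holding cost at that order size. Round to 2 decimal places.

Q* = √(2·D·S / H) = √(2·43,350·335 / 15.5) = √1,873,838.7 ≈ 1,368.88 → Q = 1,369 cases
Orders/yr = 43,350/1,369 = 31.665; ordering cost = 31.665 × $335 = $10,607.93
Average inventory = 1,369/2 = 684.5; holding cost = 684.5 × $15.5 = $10,609.75
Total = $10,607.93 + $10,609.75 = $21,217.68

$21,217.68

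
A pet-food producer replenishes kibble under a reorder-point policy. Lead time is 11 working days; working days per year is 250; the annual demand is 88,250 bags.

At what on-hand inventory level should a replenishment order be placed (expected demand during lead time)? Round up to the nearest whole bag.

3,883 bags

Daily demand d = 88,250 / 250 = 353.000 bags/day
Demand during lead time = 353.000 × 11 = 3,883.00
Reorder point = 3,883.00 → round up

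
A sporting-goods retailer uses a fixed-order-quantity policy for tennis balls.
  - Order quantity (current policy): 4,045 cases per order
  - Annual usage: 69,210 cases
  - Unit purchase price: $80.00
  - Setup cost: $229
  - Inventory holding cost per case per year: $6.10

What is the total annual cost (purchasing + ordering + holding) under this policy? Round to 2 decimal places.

Ordering: D/Q × S = 69,210/4,045 × $229 = $3,918.19
Holding:  Q/2 × H = 4,045/2 × $6.1 = $12,337.25
Purchase cost = D·C = 69,210 × 80 = $5,536,800.00
Total = $3,918.19 + $12,337.25 + $5,536,800.00 = $5,553,055.44

$5,553,055.44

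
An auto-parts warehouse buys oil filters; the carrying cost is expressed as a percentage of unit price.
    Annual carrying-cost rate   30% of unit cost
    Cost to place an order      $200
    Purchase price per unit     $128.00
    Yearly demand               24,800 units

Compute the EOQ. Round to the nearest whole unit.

H = i·C = 0.3 × $128 = $38.4000 per unit-year
EOQ = √(2DS/H) = √(2 × 24,800 × 200 / 38.4)
    = √(258,333.33) ≈ 508.27

508 units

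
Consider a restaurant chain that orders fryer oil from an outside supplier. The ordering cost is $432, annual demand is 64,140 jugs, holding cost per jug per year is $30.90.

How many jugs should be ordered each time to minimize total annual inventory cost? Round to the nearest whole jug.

Optimal lot size Q* = (2 × 64,140 × $432 / $30.9)^½ ≈ 1,339.19

1,339 jugs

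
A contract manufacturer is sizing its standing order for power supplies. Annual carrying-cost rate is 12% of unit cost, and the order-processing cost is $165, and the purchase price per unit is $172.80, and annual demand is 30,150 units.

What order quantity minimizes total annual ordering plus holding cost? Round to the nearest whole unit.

H = i·C = 0.12 × $172.8 = $20.7360 per unit-year
2DS/H = 2·30,150·165/20.736 = 479,817.71
EOQ = √479,817.71 ≈ 692.69

693 units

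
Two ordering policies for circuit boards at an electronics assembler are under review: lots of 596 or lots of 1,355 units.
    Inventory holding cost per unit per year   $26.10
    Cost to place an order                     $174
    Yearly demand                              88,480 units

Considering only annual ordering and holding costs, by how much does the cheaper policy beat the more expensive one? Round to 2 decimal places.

$4,564.45

TC(Q) = (D/Q)S + (Q/2)H
TC(596) = (88,480/596)×174 + (596/2)×26.1 = $33,609.21
TC(1,355) = (88,480/1,355)×174 + (1,355/2)×26.1 = $29,044.76
Cheaper: Q = 1,355.  Difference = $4,564.45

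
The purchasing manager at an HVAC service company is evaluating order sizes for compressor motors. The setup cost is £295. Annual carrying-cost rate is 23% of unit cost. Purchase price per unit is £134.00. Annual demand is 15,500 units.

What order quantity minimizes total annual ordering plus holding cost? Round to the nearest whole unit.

545 units

Carrying cost H = £134 × 23% = £30.8200/unit/yr
2DS/H = 2·15,500·295/30.82 = 296,722.91
EOQ = √296,722.91 ≈ 544.72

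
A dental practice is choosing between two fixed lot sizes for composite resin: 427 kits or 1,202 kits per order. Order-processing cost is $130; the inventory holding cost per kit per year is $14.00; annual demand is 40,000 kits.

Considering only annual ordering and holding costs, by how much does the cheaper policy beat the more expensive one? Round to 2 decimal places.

For each Q, cost = (D/Q)·S + (Q/2)·H.
TC(427) = (40,000/427)×130 + (427/2)×14 = $15,166.99
TC(1,202) = (40,000/1,202)×130 + (1,202/2)×14 = $12,740.12
|ΔTC| = |$15,166.99 − $12,740.12| = $2,426.86

$2,426.86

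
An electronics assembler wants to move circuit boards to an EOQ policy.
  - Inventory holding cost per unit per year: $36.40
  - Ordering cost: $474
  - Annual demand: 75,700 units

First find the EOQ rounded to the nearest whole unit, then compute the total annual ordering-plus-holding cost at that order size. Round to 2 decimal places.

2DS/H = 2·75,700·474/36.4 = 1,971,527.47
EOQ = √1,971,527.47 ≈ 1,404.11 → Q = 1,404 units
Annual ordering cost = (D/Q)·S = (75,700/1,404) × 474 = $25,556.84
Annual holding cost  = (Q/2)·H = (1,404/2) × 36.4 = $25,552.80
Total = $25,556.84 + $25,552.80 = $51,109.64

$51,109.64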